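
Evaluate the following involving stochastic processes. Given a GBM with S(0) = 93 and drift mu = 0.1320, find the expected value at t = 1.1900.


E[S(t)] = S(0) * exp(mu * t)
= 93 * exp(0.1320 * 1.1900)
= 93 * 1.1701
= 108.8183

108.8183


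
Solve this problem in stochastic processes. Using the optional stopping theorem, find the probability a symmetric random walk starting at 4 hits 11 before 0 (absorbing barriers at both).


By optional stopping theorem: E(M at tau) = M(0) = 4
P(hit 11)*11 + P(hit 0)*0 = 4
P(hit 11) = (4 - 0)/(11 - 0) = 4/11 = 0.3636

0.3636


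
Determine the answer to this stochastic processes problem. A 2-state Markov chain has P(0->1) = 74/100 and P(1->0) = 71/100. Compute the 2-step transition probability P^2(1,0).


Computing P^2 by matrix multiplication.
P = [[0.2600, 0.7400], [0.7100, 0.2900]]
After raising P to the power 2:
P^2(1,0) = 0.3905

0.3905


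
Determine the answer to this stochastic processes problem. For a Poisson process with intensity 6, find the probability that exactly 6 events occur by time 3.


P(N(t)=k) = (lambda*t)^k * exp(-lambda*t) / k!
lambda*t = 18
= 18^6 * exp(-18) / 6!
= 34012224 * 1.5230e-08 / 720
= 7.1945e-04

7.1945e-04


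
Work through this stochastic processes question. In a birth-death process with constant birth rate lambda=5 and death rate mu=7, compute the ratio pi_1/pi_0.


For birth-death process, pi_n/pi_0 = (lambda/mu)^n
= (5/7)^1
= 0.7143

0.7143


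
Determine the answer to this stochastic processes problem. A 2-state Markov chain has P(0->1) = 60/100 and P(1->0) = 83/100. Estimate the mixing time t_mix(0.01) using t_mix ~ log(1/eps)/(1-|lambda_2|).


lambda_2 = |1 - p01 - p10| = |1 - 0.6000 - 0.8300| = 0.4300
t_mix ~ log(1/eps)/(1 - |lambda_2|)
= log(100)/(1 - 0.4300) = 4.6052/0.5700
= 8.0792

8.0792


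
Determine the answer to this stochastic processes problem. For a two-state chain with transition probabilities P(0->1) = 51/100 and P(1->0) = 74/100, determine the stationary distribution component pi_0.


Stationary distribution: pi_0 = p10/(p01+p10), pi_1 = p01/(p01+p10)
p01 = 0.5100, p10 = 0.7400
pi_0 = 0.5920

0.5920


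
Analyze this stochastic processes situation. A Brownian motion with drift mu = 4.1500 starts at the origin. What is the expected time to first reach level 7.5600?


Expected first passage time = a/mu
= 7.5600/4.1500
= 1.8217

1.8217


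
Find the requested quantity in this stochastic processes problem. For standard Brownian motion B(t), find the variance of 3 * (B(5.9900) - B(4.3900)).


Var(alpha*(B(t)-B(s))) = alpha^2 * (t-s)
= 3^2 * (5.9900 - 4.3900)
= 9 * 1.6000
= 14.4000

14.4000


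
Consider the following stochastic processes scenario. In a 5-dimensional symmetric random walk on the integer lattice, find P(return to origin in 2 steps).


P(return in 2 steps) = P(reverse first step) = 1/(2d)
= 1/10
= 0.1000

0.1000


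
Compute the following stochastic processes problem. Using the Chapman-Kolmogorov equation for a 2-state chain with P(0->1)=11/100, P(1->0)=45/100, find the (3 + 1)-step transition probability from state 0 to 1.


P^4 = P^3 * P^1
Computing via matrix multiplication of the transition matrix.
Entry (0,1) of P^4 = 0.1891

0.1891


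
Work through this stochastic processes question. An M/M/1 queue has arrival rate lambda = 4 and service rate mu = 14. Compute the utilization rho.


rho = lambda/mu
= 4/14
= 0.2857

0.2857


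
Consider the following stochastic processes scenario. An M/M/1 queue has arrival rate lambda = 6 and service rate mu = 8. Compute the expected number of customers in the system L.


rho = 6/8 = 0.7500
L = rho/(1-rho)
= 0.7500/0.2500
= 3.0000

3.0000


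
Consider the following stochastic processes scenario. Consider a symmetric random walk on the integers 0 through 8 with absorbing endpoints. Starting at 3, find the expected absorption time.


For symmetric RW on 0,...,N with absorbing barriers, E(i) = i*(N-i)
E(3) = 3 * 5 = 15

15


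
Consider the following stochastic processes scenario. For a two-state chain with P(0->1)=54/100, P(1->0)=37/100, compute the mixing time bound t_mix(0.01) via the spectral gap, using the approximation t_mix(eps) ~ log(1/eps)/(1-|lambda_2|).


lambda_2 = |1 - p01 - p10| = |1 - 0.5400 - 0.3700| = 0.0900
t_mix ~ log(1/eps)/(1 - |lambda_2|)
= log(100)/(1 - 0.0900) = 4.6052/0.9100
= 5.0606

5.0606


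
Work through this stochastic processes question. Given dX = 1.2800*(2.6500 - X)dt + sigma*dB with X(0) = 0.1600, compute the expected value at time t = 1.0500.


E[X(t)] = mu + (X(0) - mu)*exp(-theta*t)
= 2.6500 + (0.1600 - 2.6500)*exp(-1.2800*1.0500)
= 2.6500 + -2.4900 * 0.2608
= 2.0006

2.0006


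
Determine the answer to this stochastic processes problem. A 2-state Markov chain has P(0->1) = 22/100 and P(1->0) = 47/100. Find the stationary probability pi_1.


Stationary distribution: pi_0 = p10/(p01+p10), pi_1 = p01/(p01+p10)
p01 = 0.2200, p10 = 0.4700
pi_1 = 0.3188

0.3188


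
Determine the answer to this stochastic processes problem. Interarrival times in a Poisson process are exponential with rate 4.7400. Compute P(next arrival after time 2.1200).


P(X > t) = exp(-lambda * t)
= exp(-4.7400 * 2.1200)
= exp(-10.0488) = 4.3238e-05

4.3238e-05


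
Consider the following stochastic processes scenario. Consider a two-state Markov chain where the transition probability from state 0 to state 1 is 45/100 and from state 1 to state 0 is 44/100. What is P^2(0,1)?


Computing P^2 by matrix multiplication.
P = [[0.5500, 0.4500], [0.4400, 0.5600]]
After raising P to the power 2:
P^2(0,1) = 0.4995

0.4995


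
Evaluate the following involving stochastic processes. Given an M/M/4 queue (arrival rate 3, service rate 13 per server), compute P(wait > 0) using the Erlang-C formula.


a = lambda/mu = 0.2308
rho = a/c = 0.0577
Erlang-C formula applied:
C(c,a) = 9.9560e-05

9.9560e-05


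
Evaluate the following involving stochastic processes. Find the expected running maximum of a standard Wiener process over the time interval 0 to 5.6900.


E(max B(s)) = sqrt(2t/pi)
= sqrt(2*5.6900/pi)
= sqrt(3.6224)
= 1.9033

1.9033


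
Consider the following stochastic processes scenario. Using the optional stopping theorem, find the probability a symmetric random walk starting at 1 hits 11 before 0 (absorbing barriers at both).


By optional stopping theorem: E(M at tau) = M(0) = 1
P(hit 11)*11 + P(hit 0)*0 = 1
P(hit 11) = (1 - 0)/(11 - 0) = 1/11 = 0.0909

0.0909


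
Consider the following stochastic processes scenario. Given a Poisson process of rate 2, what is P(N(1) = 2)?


P(N(t)=k) = (lambda*t)^k * exp(-lambda*t) / k!
lambda*t = 2
= 2^2 * exp(-2) / 2!
= 4 * 0.1353 / 2
= 0.2707

0.2707


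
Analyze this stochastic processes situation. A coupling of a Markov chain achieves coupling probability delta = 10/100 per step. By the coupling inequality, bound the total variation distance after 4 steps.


TV distance bound <= (1-delta)^n
= (1 - 0.1000)^4
= 0.9000^4
= 0.6561

0.6561


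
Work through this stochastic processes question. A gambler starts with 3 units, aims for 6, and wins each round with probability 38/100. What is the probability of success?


Gambler's ruin formula:
r = q/p = 0.6200/0.3800 = 1.6316
P(win) = (1 - r^i)/(1 - r^N)
= (1 - 1.6316^3)/(1 - 1.6316^6)
= 0.1871

0.1871


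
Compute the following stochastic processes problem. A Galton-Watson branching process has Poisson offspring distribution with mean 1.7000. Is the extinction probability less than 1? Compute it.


Since mu = 1.7000 > 1, extinction prob q < 1.
Solve s = exp(mu*(s-1)) iteratively.
q = 0.3088

0.3088


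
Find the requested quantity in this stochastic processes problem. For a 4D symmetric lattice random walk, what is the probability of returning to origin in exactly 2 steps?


P(return in 2 steps) = P(reverse first step) = 1/(2d)
= 1/8
= 0.1250

0.1250


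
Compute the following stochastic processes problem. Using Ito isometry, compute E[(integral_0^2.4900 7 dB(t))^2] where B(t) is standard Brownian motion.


By Ito isometry: E[(int f dB)^2] = int f^2 dt
= 7^2 * 2.4900
= 49 * 2.4900 = 122.0100

122.0100


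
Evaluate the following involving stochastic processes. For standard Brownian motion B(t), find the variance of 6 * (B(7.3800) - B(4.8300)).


Var(alpha*(B(t)-B(s))) = alpha^2 * (t-s)
= 6^2 * (7.3800 - 4.8300)
= 36 * 2.5500
= 91.8000

91.8000


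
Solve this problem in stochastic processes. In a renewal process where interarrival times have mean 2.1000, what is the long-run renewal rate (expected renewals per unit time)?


Long-run renewal rate = 1/E(X)
= 1/2.1000
= 0.4762

0.4762


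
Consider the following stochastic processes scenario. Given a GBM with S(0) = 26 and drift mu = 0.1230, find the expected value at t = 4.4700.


E[S(t)] = S(0) * exp(mu * t)
= 26 * exp(0.1230 * 4.4700)
= 26 * 1.7329
= 45.0560

45.0560


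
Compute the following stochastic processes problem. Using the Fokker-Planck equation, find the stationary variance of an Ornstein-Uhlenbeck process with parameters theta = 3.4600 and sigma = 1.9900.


Stationary variance = sigma^2 / (2*theta)
= 1.9900^2 / (2*3.4600)
= 3.9601 / 6.9200
= 0.5723

0.5723


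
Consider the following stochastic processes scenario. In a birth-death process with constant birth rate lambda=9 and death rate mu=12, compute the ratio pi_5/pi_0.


For birth-death process, pi_n/pi_0 = (lambda/mu)^n
= (9/12)^5
= 0.2373

0.2373


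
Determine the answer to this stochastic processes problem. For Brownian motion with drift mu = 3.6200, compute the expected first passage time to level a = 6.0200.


Expected first passage time = a/mu
= 6.0200/3.6200
= 1.6630

1.6630


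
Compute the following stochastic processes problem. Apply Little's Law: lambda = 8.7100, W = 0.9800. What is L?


Little's Law: L = lambda * W
= 8.7100 * 0.9800
= 8.5358

8.5358


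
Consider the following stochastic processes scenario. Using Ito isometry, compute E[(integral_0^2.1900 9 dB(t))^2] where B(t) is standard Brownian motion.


By Ito isometry: E[(int f dB)^2] = int f^2 dt
= 9^2 * 2.1900
= 81 * 2.1900 = 177.3900

177.3900


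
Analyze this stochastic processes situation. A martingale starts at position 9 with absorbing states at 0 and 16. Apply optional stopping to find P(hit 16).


By optional stopping theorem: E(M at tau) = M(0) = 9
P(hit 16)*16 + P(hit 0)*0 = 9
P(hit 16) = (9 - 0)/(16 - 0) = 9/16 = 0.5625

0.5625


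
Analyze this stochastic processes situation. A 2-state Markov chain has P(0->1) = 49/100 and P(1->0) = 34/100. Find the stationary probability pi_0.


Stationary distribution: pi_0 = p10/(p01+p10), pi_1 = p01/(p01+p10)
p01 = 0.4900, p10 = 0.3400
pi_0 = 0.4096

0.4096


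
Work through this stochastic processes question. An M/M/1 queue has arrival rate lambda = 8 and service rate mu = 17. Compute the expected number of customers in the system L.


rho = 8/17 = 0.4706
L = rho/(1-rho)
= 0.4706/0.5294
= 0.8889

0.8889


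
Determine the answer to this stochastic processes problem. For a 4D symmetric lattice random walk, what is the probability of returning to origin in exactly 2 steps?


P(return in 2 steps) = P(reverse first step) = 1/(2d)
= 1/8
= 0.1250

0.1250


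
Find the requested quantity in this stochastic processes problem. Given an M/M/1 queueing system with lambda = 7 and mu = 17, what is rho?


rho = lambda/mu
= 7/17
= 0.4118

0.4118


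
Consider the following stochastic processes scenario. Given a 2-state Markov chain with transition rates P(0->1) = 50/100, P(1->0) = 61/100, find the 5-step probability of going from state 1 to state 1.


Computing P^5 by matrix multiplication.
P = [[0.5000, 0.5000], [0.6100, 0.3900]]
After raising P to the power 5:
P^5(1,1) = 0.4504

0.4504


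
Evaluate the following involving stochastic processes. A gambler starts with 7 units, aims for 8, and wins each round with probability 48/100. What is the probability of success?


Gambler's ruin formula:
r = q/p = 0.5200/0.4800 = 1.0833
P(win) = (1 - r^i)/(1 - r^N)
= (1 - 1.0833^7)/(1 - 1.0833^8)
= 0.8373

0.8373


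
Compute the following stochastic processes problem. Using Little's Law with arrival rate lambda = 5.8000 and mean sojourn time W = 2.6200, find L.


Little's Law: L = lambda * W
= 5.8000 * 2.6200
= 15.1960

15.1960


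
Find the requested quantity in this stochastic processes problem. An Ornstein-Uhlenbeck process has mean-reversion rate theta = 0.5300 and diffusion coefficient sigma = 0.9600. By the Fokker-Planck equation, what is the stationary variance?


Stationary variance = sigma^2 / (2*theta)
= 0.9600^2 / (2*0.5300)
= 0.9216 / 1.0600
= 0.8694

0.8694


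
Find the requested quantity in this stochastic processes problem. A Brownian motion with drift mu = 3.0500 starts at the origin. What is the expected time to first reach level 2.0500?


Expected first passage time = a/mu
= 2.0500/3.0500
= 0.6721

0.6721


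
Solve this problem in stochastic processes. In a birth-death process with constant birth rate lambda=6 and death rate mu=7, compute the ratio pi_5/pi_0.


For birth-death process, pi_n/pi_0 = (lambda/mu)^n
= (6/7)^5
= 0.4627

0.4627


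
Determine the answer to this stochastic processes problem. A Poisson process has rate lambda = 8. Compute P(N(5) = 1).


P(N(t)=k) = (lambda*t)^k * exp(-lambda*t) / k!
lambda*t = 40
= 40^1 * exp(-40) / 1!
= 40 * 4.2484e-18 / 1
= 1.6993e-16

1.6993e-16


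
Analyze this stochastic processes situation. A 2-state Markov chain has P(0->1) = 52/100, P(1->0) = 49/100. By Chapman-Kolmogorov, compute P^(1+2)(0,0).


P^3 = P^1 * P^2
Computing via matrix multiplication of the transition matrix.
Entry (0,0) of P^3 = 0.4851

0.4851


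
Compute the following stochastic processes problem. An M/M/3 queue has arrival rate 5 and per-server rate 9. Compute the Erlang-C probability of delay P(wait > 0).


a = lambda/mu = 0.5556
rho = a/c = 0.1852
Erlang-C formula applied:
C(c,a) = 0.0201

0.0201


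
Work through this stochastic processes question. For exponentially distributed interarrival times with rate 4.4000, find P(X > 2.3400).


P(X > t) = exp(-lambda * t)
= exp(-4.4000 * 2.3400)
= exp(-10.2960) = 3.3768e-05

3.3768e-05


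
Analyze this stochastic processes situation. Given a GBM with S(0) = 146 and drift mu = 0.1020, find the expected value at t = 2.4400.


E[S(t)] = S(0) * exp(mu * t)
= 146 * exp(0.1020 * 2.4400)
= 146 * 1.2826
= 187.2579

187.2579


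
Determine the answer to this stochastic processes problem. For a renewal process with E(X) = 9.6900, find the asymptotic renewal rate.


Long-run renewal rate = 1/E(X)
= 1/9.6900
= 0.1032

0.1032


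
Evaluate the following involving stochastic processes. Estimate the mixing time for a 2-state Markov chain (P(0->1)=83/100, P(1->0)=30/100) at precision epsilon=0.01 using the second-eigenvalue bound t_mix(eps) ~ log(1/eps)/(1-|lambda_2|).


lambda_2 = |1 - p01 - p10| = |1 - 0.8300 - 0.3000| = 0.1300
t_mix ~ log(1/eps)/(1 - |lambda_2|)
= log(100)/(1 - 0.1300) = 4.6052/0.8700
= 5.2933

5.2933


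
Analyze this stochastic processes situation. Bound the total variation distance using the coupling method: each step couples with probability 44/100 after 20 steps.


TV distance bound <= (1-delta)^n
= (1 - 0.4400)^20
= 0.5600^20
= 9.1994e-06

9.1994e-06


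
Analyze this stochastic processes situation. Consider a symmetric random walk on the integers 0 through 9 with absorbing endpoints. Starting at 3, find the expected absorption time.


For symmetric RW on 0,...,N with absorbing barriers, E(i) = i*(N-i)
E(3) = 3 * 6 = 18

18


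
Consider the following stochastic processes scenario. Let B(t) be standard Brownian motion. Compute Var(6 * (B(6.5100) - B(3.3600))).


Var(alpha*(B(t)-B(s))) = alpha^2 * (t-s)
= 6^2 * (6.5100 - 3.3600)
= 36 * 3.1500
= 113.4000

113.4000


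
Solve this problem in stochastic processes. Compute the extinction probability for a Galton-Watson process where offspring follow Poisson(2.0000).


Since mu = 2.0000 > 1, extinction prob q < 1.
Solve s = exp(mu*(s-1)) iteratively.
q = 0.2032

0.2032


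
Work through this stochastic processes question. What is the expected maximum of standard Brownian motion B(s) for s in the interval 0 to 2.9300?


E(max B(s)) = sqrt(2t/pi)
= sqrt(2*2.9300/pi)
= sqrt(1.8653)
= 1.3658

1.3658


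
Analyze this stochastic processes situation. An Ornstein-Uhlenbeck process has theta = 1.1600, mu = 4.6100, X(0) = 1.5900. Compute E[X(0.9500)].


E[X(t)] = mu + (X(0) - mu)*exp(-theta*t)
= 4.6100 + (1.5900 - 4.6100)*exp(-1.1600*0.9500)
= 4.6100 + -3.0200 * 0.3322
= 3.6067

3.6067


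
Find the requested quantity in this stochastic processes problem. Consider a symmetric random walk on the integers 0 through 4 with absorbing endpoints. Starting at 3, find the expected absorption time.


For symmetric RW on 0,...,N with absorbing barriers, E(i) = i*(N-i)
E(3) = 3 * 1 = 3

3


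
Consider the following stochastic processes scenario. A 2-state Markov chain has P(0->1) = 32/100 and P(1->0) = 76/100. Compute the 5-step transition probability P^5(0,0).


Computing P^5 by matrix multiplication.
P = [[0.6800, 0.3200], [0.7600, 0.2400]]
After raising P to the power 5:
P^5(0,0) = 0.7037

0.7037


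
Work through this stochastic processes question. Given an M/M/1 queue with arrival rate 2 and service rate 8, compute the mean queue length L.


rho = 2/8 = 0.2500
L = rho/(1-rho)
= 0.2500/0.7500
= 0.3333

0.3333


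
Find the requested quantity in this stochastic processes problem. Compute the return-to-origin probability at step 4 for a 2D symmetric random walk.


P = C(4,2)^2 / 4^4
= 6^2 / 256
= 36 / 256
= 0.1406

0.1406


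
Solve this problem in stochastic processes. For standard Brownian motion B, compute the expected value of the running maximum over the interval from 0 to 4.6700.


E(max B(s)) = sqrt(2t/pi)
= sqrt(2*4.6700/pi)
= sqrt(2.9730)
= 1.7242

1.7242


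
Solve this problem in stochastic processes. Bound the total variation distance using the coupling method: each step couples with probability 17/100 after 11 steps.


TV distance bound <= (1-delta)^n
= (1 - 0.1700)^11
= 0.8300^11
= 0.1288

0.1288


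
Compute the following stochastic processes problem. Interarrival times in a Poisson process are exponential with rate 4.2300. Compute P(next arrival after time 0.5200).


P(X > t) = exp(-lambda * t)
= exp(-4.2300 * 0.5200)
= exp(-2.1996) = 0.1108

0.1108


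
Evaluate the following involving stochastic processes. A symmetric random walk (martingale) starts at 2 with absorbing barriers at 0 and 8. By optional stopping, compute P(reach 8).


By optional stopping theorem: E(M at tau) = M(0) = 2
P(hit 8)*8 + P(hit 0)*0 = 2
P(hit 8) = (2 - 0)/(8 - 0) = 1/4 = 0.2500

0.2500


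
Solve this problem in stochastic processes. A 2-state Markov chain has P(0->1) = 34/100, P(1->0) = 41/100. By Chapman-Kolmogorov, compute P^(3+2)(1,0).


P^5 = P^3 * P^2
Computing via matrix multiplication of the transition matrix.
Entry (1,0) of P^5 = 0.5461

0.5461


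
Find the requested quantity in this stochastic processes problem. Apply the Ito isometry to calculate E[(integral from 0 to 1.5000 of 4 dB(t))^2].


By Ito isometry: E[(int f dB)^2] = int f^2 dt
= 4^2 * 1.5000
= 16 * 1.5000 = 24.0000

24.0000


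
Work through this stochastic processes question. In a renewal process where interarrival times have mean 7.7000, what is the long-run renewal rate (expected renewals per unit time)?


Long-run renewal rate = 1/E(X)
= 1/7.7000
= 0.1299

0.1299


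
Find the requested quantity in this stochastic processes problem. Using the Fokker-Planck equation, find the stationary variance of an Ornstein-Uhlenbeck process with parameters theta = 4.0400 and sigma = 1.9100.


Stationary variance = sigma^2 / (2*theta)
= 1.9100^2 / (2*4.0400)
= 3.6481 / 8.0800
= 0.4515

0.4515


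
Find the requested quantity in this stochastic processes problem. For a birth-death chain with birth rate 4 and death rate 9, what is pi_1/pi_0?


For birth-death process, pi_n/pi_0 = (lambda/mu)^n
= (4/9)^1
= 0.4444

0.4444


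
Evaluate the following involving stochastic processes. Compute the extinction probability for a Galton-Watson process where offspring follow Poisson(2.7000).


Since mu = 2.7000 > 1, extinction prob q < 1.
Solve s = exp(mu*(s-1)) iteratively.
q = 0.0844

0.0844


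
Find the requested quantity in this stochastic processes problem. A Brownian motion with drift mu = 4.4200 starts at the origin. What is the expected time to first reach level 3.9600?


Expected first passage time = a/mu
= 3.9600/4.4200
= 0.8959

0.8959


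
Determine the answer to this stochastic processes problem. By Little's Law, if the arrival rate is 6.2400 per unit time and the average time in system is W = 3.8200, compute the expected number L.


Little's Law: L = lambda * W
= 6.2400 * 3.8200
= 23.8368

23.8368


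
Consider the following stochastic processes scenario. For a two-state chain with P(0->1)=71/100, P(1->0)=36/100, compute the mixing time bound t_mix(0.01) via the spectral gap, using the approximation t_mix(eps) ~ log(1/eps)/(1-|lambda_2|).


lambda_2 = |1 - p01 - p10| = |1 - 0.7100 - 0.3600| = 0.0700
t_mix ~ log(1/eps)/(1 - |lambda_2|)
= log(100)/(1 - 0.0700) = 4.6052/0.9300
= 4.9518

4.9518


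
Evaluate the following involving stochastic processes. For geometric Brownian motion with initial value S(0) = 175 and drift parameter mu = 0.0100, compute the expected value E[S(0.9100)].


E[S(t)] = S(0) * exp(mu * t)
= 175 * exp(0.0100 * 0.9100)
= 175 * 1.0091
= 176.5998

176.5998


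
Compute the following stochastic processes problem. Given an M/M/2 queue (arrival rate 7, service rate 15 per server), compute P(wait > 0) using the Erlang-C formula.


a = lambda/mu = 0.4667
rho = a/c = 0.2333
Erlang-C formula applied:
C(c,a) = 0.0883

0.0883


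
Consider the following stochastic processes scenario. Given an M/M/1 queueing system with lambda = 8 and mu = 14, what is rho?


rho = lambda/mu
= 8/14
= 0.5714

0.5714


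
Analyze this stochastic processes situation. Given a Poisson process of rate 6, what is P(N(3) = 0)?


P(N(t)=k) = (lambda*t)^k * exp(-lambda*t) / k!
lambda*t = 18
= 18^0 * exp(-18) / 0!
= 1 * 1.5230e-08 / 1
= 1.5230e-08

1.5230e-08


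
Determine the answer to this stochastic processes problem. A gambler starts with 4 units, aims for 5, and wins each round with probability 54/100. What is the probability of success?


Gambler's ruin formula:
r = q/p = 0.4600/0.5400 = 0.8519
P(win) = (1 - r^i)/(1 - r^N)
= (1 - 0.8519^4)/(1 - 0.8519^5)
= 0.8585

0.8585


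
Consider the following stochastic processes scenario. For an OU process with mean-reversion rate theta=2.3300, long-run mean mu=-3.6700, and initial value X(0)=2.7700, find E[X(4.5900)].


E[X(t)] = mu + (X(0) - mu)*exp(-theta*t)
= -3.6700 + (2.7700 - -3.6700)*exp(-2.3300*4.5900)
= -3.6700 + 6.4400 * 2.2665e-05
= -3.6699

-3.6699


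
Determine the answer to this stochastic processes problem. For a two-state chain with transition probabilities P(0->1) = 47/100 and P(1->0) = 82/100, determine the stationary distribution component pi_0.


Stationary distribution: pi_0 = p10/(p01+p10), pi_1 = p01/(p01+p10)
p01 = 0.4700, p10 = 0.8200
pi_0 = 0.6357

0.6357


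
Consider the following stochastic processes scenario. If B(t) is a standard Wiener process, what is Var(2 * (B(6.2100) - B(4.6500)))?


Var(alpha*(B(t)-B(s))) = alpha^2 * (t-s)
= 2^2 * (6.2100 - 4.6500)
= 4 * 1.5600
= 6.2400

6.2400


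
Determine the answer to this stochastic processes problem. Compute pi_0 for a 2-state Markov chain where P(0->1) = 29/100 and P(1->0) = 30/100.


Stationary distribution: pi_0 = p10/(p01+p10), pi_1 = p01/(p01+p10)
p01 = 0.2900, p10 = 0.3000
pi_0 = 0.5085

0.5085


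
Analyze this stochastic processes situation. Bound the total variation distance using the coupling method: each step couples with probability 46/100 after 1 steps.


TV distance bound <= (1-delta)^n
= (1 - 0.4600)^1
= 0.5400^1
= 0.5400

0.5400


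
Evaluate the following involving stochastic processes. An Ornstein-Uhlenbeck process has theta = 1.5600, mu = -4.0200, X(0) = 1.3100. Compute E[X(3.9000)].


E[X(t)] = mu + (X(0) - mu)*exp(-theta*t)
= -4.0200 + (1.3100 - -4.0200)*exp(-1.5600*3.9000)
= -4.0200 + 5.3300 * 0.0023
= -4.0079

-4.0079


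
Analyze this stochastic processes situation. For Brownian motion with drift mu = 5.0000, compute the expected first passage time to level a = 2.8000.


Expected first passage time = a/mu
= 2.8000/5.0000
= 0.5600

0.5600


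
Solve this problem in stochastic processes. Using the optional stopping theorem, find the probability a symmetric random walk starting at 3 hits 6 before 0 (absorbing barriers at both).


By optional stopping theorem: E(M at tau) = M(0) = 3
P(hit 6)*6 + P(hit 0)*0 = 3
P(hit 6) = (3 - 0)/(6 - 0) = 1/2 = 0.5000

0.5000


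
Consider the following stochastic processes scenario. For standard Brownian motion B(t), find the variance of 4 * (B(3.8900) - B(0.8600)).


Var(alpha*(B(t)-B(s))) = alpha^2 * (t-s)
= 4^2 * (3.8900 - 0.8600)
= 16 * 3.0300
= 48.4800

48.4800


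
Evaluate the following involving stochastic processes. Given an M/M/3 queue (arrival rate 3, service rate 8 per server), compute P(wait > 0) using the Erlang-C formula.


a = lambda/mu = 0.3750
rho = a/c = 0.1250
Erlang-C formula applied:
C(c,a) = 0.0069

0.0069


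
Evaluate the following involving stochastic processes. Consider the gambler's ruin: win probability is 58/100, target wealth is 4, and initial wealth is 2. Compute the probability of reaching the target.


Gambler's ruin formula:
r = q/p = 0.4200/0.5800 = 0.7241
P(win) = (1 - r^i)/(1 - r^N)
= (1 - 0.7241^2)/(1 - 0.7241^4)
= 0.6560

0.6560


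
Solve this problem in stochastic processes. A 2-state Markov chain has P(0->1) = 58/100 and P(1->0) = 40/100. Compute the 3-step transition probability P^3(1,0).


Computing P^3 by matrix multiplication.
P = [[0.4200, 0.5800], [0.4000, 0.6000]]
After raising P to the power 3:
P^3(1,0) = 0.4082

0.4082


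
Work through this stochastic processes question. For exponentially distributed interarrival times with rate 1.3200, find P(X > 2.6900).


P(X > t) = exp(-lambda * t)
= exp(-1.3200 * 2.6900)
= exp(-3.5508) = 0.0287

0.0287


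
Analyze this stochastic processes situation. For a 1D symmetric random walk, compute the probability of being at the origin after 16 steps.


P(S(16) = 0) = C(16,8) / 4^8
= 12870 / 65536
= 0.1964

0.1964


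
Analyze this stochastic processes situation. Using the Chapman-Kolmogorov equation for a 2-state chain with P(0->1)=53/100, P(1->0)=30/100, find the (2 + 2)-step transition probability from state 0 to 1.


P^4 = P^2 * P^2
Computing via matrix multiplication of the transition matrix.
Entry (0,1) of P^4 = 0.6380

0.6380


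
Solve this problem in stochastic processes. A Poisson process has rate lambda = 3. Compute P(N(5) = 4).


P(N(t)=k) = (lambda*t)^k * exp(-lambda*t) / k!
lambda*t = 15
= 15^4 * exp(-15) / 4!
= 50625 * 3.0590e-07 / 24
= 6.4526e-04

6.4526e-04


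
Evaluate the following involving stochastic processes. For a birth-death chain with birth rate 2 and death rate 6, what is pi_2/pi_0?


For birth-death process, pi_n/pi_0 = (lambda/mu)^n
= (2/6)^2
= 0.1111

0.1111


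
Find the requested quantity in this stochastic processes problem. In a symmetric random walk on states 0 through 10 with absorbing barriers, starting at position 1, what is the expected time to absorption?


For symmetric RW on 0,...,N with absorbing barriers, E(i) = i*(N-i)
E(1) = 1 * 9 = 9

9


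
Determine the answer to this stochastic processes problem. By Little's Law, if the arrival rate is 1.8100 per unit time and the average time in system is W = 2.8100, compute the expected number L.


Little's Law: L = lambda * W
= 1.8100 * 2.8100
= 5.0861

5.0861


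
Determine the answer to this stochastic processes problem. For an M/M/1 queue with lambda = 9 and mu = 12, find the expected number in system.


rho = 9/12 = 0.7500
L = rho/(1-rho)
= 0.7500/0.2500
= 3.0000

3.0000


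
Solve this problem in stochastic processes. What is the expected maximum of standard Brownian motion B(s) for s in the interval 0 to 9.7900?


E(max B(s)) = sqrt(2t/pi)
= sqrt(2*9.7900/pi)
= sqrt(6.2325)
= 2.4965

2.4965


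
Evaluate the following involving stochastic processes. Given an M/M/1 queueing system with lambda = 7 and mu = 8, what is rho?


rho = lambda/mu
= 7/8
= 0.8750

0.8750


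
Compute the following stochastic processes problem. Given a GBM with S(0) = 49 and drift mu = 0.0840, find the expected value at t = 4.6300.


E[S(t)] = S(0) * exp(mu * t)
= 49 * exp(0.0840 * 4.6300)
= 49 * 1.4754
= 72.2939

72.2939


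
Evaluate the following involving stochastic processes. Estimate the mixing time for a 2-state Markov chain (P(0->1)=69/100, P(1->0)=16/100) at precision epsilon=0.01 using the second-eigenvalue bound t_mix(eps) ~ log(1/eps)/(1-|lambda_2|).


lambda_2 = |1 - p01 - p10| = |1 - 0.6900 - 0.1600| = 0.1500
t_mix ~ log(1/eps)/(1 - |lambda_2|)
= log(100)/(1 - 0.1500) = 4.6052/0.8500
= 5.4178

5.4178


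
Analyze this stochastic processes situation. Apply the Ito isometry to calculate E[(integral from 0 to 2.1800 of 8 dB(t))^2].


By Ito isometry: E[(int f dB)^2] = int f^2 dt
= 8^2 * 2.1800
= 64 * 2.1800 = 139.5200

139.5200


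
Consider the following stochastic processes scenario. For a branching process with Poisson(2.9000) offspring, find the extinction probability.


Since mu = 2.9000 > 1, extinction prob q < 1.
Solve s = exp(mu*(s-1)) iteratively.
q = 0.0668

0.0668


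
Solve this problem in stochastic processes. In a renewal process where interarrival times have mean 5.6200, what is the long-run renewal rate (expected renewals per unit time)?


Long-run renewal rate = 1/E(X)
= 1/5.6200
= 0.1779

0.1779


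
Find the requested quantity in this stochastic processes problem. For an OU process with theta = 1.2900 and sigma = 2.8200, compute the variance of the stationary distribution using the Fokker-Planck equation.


Stationary variance = sigma^2 / (2*theta)
= 2.8200^2 / (2*1.2900)
= 7.9524 / 2.5800
= 3.0823

3.0823


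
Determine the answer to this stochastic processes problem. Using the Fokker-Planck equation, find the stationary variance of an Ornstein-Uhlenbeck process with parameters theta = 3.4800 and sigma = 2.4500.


Stationary variance = sigma^2 / (2*theta)
= 2.4500^2 / (2*3.4800)
= 6.0025 / 6.9600
= 0.8624

0.8624


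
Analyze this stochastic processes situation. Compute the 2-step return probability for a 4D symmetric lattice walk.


P(return in 2 steps) = P(reverse first step) = 1/(2d)
= 1/8
= 0.1250

0.1250


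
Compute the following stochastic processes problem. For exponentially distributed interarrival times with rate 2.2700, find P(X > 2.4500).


P(X > t) = exp(-lambda * t)
= exp(-2.2700 * 2.4500)
= exp(-5.5615) = 0.0038

0.0038


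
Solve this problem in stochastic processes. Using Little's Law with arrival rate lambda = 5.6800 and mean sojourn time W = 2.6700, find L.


Little's Law: L = lambda * W
= 5.6800 * 2.6700
= 15.1656

15.1656


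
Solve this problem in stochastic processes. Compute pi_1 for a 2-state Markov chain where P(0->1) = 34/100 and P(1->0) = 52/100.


Stationary distribution: pi_0 = p10/(p01+p10), pi_1 = p01/(p01+p10)
p01 = 0.3400, p10 = 0.5200
pi_1 = 0.3953

0.3953


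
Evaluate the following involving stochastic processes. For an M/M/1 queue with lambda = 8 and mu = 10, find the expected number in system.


rho = 8/10 = 0.8000
L = rho/(1-rho)
= 0.8000/0.2000
= 4.0000

4.0000


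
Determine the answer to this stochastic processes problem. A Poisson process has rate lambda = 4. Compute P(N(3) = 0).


P(N(t)=k) = (lambda*t)^k * exp(-lambda*t) / k!
lambda*t = 12
= 12^0 * exp(-12) / 0!
= 1 * 6.1442e-06 / 1
= 6.1442e-06

6.1442e-06


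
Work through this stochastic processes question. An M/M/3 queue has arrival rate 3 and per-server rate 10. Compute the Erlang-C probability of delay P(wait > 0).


a = lambda/mu = 0.3000
rho = a/c = 0.1000
Erlang-C formula applied:
C(c,a) = 0.0037

0.0037


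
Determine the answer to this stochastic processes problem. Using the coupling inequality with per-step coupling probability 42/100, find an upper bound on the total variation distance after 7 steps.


TV distance bound <= (1-delta)^n
= (1 - 0.4200)^7
= 0.5800^7
= 0.0221

0.0221


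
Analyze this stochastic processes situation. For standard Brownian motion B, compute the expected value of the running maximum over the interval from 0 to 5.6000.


E(max B(s)) = sqrt(2t/pi)
= sqrt(2*5.6000/pi)
= sqrt(3.5651)
= 1.8881

1.8881


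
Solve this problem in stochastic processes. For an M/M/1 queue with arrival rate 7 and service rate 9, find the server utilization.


rho = lambda/mu
= 7/9
= 0.7778

0.7778


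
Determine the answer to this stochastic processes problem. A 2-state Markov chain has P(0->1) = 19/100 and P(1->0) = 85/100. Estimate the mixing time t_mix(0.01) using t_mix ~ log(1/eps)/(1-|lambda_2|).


lambda_2 = |1 - p01 - p10| = |1 - 0.1900 - 0.8500| = 0.0400
t_mix ~ log(1/eps)/(1 - |lambda_2|)
= log(100)/(1 - 0.0400) = 4.6052/0.9600
= 4.7971

4.7971


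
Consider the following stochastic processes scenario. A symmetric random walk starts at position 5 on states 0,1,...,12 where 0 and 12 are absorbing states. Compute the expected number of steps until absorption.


For symmetric RW on 0,...,N with absorbing barriers, E(i) = i*(N-i)
E(5) = 5 * 7 = 35

35


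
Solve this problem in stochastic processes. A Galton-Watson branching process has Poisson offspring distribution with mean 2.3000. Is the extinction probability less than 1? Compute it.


Since mu = 2.3000 > 1, extinction prob q < 1.
Solve s = exp(mu*(s-1)) iteratively.
q = 0.1376

0.1376


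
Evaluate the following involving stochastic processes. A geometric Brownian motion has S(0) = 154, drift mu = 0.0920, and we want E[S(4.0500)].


E[S(t)] = S(0) * exp(mu * t)
= 154 * exp(0.0920 * 4.0500)
= 154 * 1.4515
= 223.5316

223.5316


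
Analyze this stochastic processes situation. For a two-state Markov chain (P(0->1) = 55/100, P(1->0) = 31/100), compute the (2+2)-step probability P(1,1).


P^4 = P^2 * P^2
Computing via matrix multiplication of the transition matrix.
Entry (1,1) of P^4 = 0.6397

0.6397


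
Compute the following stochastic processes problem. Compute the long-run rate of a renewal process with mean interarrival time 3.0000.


Long-run renewal rate = 1/E(X)
= 1/3.0000
= 0.3333

0.3333


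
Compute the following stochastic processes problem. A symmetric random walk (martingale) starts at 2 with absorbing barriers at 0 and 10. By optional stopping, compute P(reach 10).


By optional stopping theorem: E(M at tau) = M(0) = 2
P(hit 10)*10 + P(hit 0)*0 = 2
P(hit 10) = (2 - 0)/(10 - 0) = 1/5 = 0.2000

0.2000


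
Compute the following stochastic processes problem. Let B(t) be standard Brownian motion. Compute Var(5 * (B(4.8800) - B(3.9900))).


Var(alpha*(B(t)-B(s))) = alpha^2 * (t-s)
= 5^2 * (4.8800 - 3.9900)
= 25 * 0.8900
= 22.2500

22.2500


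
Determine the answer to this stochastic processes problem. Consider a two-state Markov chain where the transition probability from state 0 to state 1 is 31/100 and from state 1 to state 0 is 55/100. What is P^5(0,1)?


Computing P^5 by matrix multiplication.
P = [[0.6900, 0.3100], [0.5500, 0.4500]]
After raising P to the power 5:
P^5(0,1) = 0.3604

0.3604


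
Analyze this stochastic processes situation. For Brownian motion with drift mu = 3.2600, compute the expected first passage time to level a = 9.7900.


Expected first passage time = a/mu
= 9.7900/3.2600
= 3.0031

3.0031


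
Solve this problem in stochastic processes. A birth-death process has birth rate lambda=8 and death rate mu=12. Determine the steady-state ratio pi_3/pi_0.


For birth-death process, pi_n/pi_0 = (lambda/mu)^n
= (8/12)^3
= 0.2963

0.2963


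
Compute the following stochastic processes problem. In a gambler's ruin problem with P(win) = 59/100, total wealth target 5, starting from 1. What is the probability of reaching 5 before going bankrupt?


Gambler's ruin formula:
r = q/p = 0.4100/0.5900 = 0.6949
P(win) = (1 - r^i)/(1 - r^N)
= (1 - 0.6949^1)/(1 - 0.6949^5)
= 0.3641

0.3641


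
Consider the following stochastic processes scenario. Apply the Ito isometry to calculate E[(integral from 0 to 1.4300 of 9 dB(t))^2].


By Ito isometry: E[(int f dB)^2] = int f^2 dt
= 9^2 * 1.4300
= 81 * 1.4300 = 115.8300

115.8300


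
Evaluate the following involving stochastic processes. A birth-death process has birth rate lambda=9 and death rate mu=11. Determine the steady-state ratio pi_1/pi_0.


For birth-death process, pi_n/pi_0 = (lambda/mu)^n
= (9/11)^1
= 0.8182

0.8182


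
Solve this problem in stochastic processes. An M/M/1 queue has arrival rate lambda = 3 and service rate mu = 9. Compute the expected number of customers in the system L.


rho = 3/9 = 0.3333
L = rho/(1-rho)
= 0.3333/0.6667
= 0.5000

0.5000


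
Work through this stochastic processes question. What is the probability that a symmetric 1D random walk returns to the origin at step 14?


P(S(14) = 0) = C(14,7) / 4^7
= 3432 / 16384
= 0.2095

0.2095


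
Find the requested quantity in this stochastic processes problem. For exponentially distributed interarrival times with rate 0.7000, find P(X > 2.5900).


P(X > t) = exp(-lambda * t)
= exp(-0.7000 * 2.5900)
= exp(-1.8130) = 0.1632

0.1632


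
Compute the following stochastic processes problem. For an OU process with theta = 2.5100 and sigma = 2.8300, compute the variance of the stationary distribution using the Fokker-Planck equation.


Stationary variance = sigma^2 / (2*theta)
= 2.8300^2 / (2*2.5100)
= 8.0089 / 5.0200
= 1.5954

1.5954


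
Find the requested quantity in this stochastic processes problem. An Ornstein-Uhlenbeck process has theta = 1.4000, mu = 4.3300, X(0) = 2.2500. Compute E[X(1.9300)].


E[X(t)] = mu + (X(0) - mu)*exp(-theta*t)
= 4.3300 + (2.2500 - 4.3300)*exp(-1.4000*1.9300)
= 4.3300 + -2.0800 * 0.0671
= 4.1905

4.1905


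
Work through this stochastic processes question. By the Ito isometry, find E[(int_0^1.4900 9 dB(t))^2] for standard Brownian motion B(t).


By Ito isometry: E[(int f dB)^2] = int f^2 dt
= 9^2 * 1.4900
= 81 * 1.4900 = 120.6900

120.6900


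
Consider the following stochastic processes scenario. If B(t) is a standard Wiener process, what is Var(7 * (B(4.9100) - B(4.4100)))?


Var(alpha*(B(t)-B(s))) = alpha^2 * (t-s)
= 7^2 * (4.9100 - 4.4100)
= 49 * 0.5000
= 24.5000

24.5000


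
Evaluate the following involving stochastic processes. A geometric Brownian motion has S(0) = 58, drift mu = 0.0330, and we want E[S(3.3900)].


E[S(t)] = S(0) * exp(mu * t)
= 58 * exp(0.0330 * 3.3900)
= 58 * 1.1184
= 64.8653

64.8653


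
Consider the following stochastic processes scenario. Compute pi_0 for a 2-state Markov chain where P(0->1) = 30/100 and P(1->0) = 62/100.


Stationary distribution: pi_0 = p10/(p01+p10), pi_1 = p01/(p01+p10)
p01 = 0.3000, p10 = 0.6200
pi_0 = 0.6739

0.6739


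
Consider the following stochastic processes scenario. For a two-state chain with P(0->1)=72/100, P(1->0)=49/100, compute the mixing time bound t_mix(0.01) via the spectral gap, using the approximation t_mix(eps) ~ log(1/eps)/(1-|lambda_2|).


lambda_2 = |1 - p01 - p10| = |1 - 0.7200 - 0.4900| = 0.2100
t_mix ~ log(1/eps)/(1 - |lambda_2|)
= log(100)/(1 - 0.2100) = 4.6052/0.7900
= 5.8293

5.8293
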